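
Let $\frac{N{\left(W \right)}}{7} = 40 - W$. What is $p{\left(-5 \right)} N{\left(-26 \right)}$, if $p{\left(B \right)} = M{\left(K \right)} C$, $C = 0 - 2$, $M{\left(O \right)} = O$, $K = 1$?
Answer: $-924$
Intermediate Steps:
$C = -2$
$N{\left(W \right)} = 280 - 7 W$ ($N{\left(W \right)} = 7 \left(40 - W\right) = 280 - 7 W$)
$p{\left(B \right)} = -2$ ($p{\left(B \right)} = 1 \left(-2\right) = -2$)
$p{\left(-5 \right)} N{\left(-26 \right)} = - 2 \left(280 - -182\right) = - 2 \left(280 + 182\right) = \left(-2\right) 462 = -924$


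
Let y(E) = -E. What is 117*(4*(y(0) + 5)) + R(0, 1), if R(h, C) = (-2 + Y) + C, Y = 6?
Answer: 2345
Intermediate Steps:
R(h, C) = 4 + C (R(h, C) = (-2 + 6) + C = 4 + C)
117*(4*(y(0) + 5)) + R(0, 1) = 117*(4*(-1*0 + 5)) + (4 + 1) = 117*(4*(0 + 5)) + 5 = 117*(4*5) + 5 = 117*20 + 5 = 2340 + 5 = 2345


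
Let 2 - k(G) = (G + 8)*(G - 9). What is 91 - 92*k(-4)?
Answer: -4877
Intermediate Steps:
k(G) = 2 - (-9 + G)*(8 + G) (k(G) = 2 - (G + 8)*(G - 9) = 2 - (8 + G)*(-9 + G) = 2 - (-9 + G)*(8 + G))
91 - 92*k(-4) = 91 - 92*(74 - 4 - 1*(-4)**2) = 91 - 92*(74 - 4 - 1*16) = 91 - 92*(74 - 4 - 16) = 91 - 92*54 = 91 - 4968 = -4877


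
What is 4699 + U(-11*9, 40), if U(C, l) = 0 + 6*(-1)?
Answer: 4693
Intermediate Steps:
U(C, l) = -6 (U(C, l) = 0 - 6 = -6)
4699 + U(-11*9, 40) = 4699 - 6 = 4693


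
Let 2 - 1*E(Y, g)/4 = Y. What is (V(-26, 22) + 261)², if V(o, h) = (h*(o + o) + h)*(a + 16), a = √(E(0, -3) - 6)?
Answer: 315489249 + 39698604*√2 ≈ 3.7163e+8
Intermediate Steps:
E(Y, g) = 8 - 4*Y
a = √2 (a = √((8 - 4*0) - 6) = √((8 + 0) - 6) = √(8 - 6) = √2 ≈ 1.4142)
V(o, h) = (16 + √2)*(h + 2*h*o) (V(o, h) = (h*(o + o) + h)*(√2 + 16) = (h*(2*o) + h)*(16 + √2) = (2*h*o + h)*(16 + √2) = (h + 2*h*o)*(16 + √2) = (16 + √2)*(h + 2*h*o))
(V(-26, 22) + 261)² = (22*(16 + √2 + 32*(-26) + 2*(-26)*√2) + 261)² = (22*(16 + √2 - 832 - 52*√2) + 261)² = (22*(-816 - 51*√2) + 261)² = ((-17952 - 1122*√2) + 261)² = (-17691 - 1122*√2)²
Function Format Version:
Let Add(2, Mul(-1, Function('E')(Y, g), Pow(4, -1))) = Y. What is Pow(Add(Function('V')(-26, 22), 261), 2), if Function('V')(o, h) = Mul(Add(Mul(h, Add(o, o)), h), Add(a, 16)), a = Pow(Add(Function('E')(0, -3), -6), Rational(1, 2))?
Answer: Add(315489249, Mul(39698604, Pow(2, Rational(1, 2)))) ≈ 3.7163e+8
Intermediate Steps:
Function('E')(Y, g) = Add(8, Mul(-4, Y))
a = Pow(2, Rational(1, 2)) (a = Pow(Add(Add(8, Mul(-4, 0)), -6), Rational(1, 2)) = Pow(Add(Add(8, 0), -6), Rational(1, 2)) = Pow(Add(8, -6), Rational(1, 2)) = Pow(2, Rational(1, 2)) ≈ 1.4142)
Function('V')(o, h) = Mul(Add(16, Pow(2, Rational(1, 2))), Add(h, Mul(2, h, o))) (Function('V')(o, h) = Mul(Add(Mul(h, Add(o, o)), h), Add(Pow(2, Rational(1, 2)), 16)) = Mul(Add(Mul(h, Mul(2, o)), h), Add(16, Pow(2, Rational(1, 2)))) = Mul(Add(Mul(2, h, o), h), Add(16, Pow(2, Rational(1, 2)))) = Mul(Add(h, Mul(2, h, o)), Add(16, Pow(2, Rational(1, 2)))) = Mul(Add(16, Pow(2, Rational(1, 2))), Add(h, Mul(2, h, o))))
Pow(Add(Function('V')(-26, 22), 261), 2) = Pow(Add(Mul(22, Add(16, Pow(2, Rational(1, 2)), Mul(32, -26), Mul(2, -26, Pow(2, Rational(1, 2))))), 261), 2) = Pow(Add(Mul(22, Add(16, Pow(2, Rational(1, 2)), -832, Mul(-52, Pow(2, Rational(1, 2))))), 261), 2) = Pow(Add(Mul(22, Add(-816, Mul(-51, Pow(2, Rational(1, 2))))), 261), 2) = Pow(Add(Add(-17952, Mul(-1122, Pow(2, Rational(1, 2)))), 261), 2) = Pow(Add(-17691, Mul(-1122, Pow(2, Rational(1, 2)))), 2)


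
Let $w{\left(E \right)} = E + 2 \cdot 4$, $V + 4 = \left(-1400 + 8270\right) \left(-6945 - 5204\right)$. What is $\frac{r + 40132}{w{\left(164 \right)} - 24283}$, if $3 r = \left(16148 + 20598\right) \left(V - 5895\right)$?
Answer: $\frac{3067171192238}{72333} \approx 4.2403 \cdot 10^{7}$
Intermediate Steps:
$V = -83463634$ ($V = -4 + \left(-1400 + 8270\right) \left(-6945 - 5204\right) = -4 + 6870 \left(-12149\right) = -4 - 83463630 = -83463634$)
$r = - \frac{3067171312634}{3}$ ($r = \frac{\left(16148 + 20598\right) \left(-83463634 - 5895\right)}{3} = \frac{36746 \left(-83469529\right)}{3} = \frac{1}{3} \left(-3067171312634\right) = - \frac{3067171312634}{3} \approx -1.0224 \cdot 10^{12}$)
$w{\left(E \right)} = 8 + E$ ($w{\left(E \right)} = E + 8 = 8 + E$)
$\frac{r + 40132}{w{\left(164 \right)} - 24283} = \frac{- \frac{3067171312634}{3} + 40132}{\left(8 + 164\right) - 24283} = - \frac{3067171192238}{3 \left(172 - 24283\right)} = - \frac{3067171192238}{3 \left(-24111\right)} = \left(- \frac{3067171192238}{3}\right) \left(- \frac{1}{24111}\right) = \frac{3067171192238}{72333}$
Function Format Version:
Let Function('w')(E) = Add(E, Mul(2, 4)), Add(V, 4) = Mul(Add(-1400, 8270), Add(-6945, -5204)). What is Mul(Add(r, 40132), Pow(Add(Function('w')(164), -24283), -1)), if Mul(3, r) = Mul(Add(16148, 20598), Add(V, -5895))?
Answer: Rational(3067171192238, 72333) ≈ 4.2403e+7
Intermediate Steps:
V = -83463634 (V = Add(-4, Mul(Add(-1400, 8270), Add(-6945, -5204))) = Add(-4, Mul(6870, -12149)) = Add(-4, -83463630) = -83463634)
r = Rational(-3067171312634, 3) (r = Mul(Rational(1, 3), Mul(Add(16148, 20598), Add(-83463634, -5895))) = Mul(Rational(1, 3), Mul(36746, -83469529)) = Mul(Rational(1, 3), -3067171312634) = Rational(-3067171312634, 3) ≈ -1.0224e+12)
Function('w')(E) = Add(8, E) (Function('w')(E) = Add(E, 8) = Add(8, E))
Mul(Add(r, 40132), Pow(Add(Function('w')(164), -24283), -1)) = Mul(Add(Rational(-3067171312634, 3), 40132), Pow(Add(Add(8, 164), -24283), -1)) = Mul(Rational(-3067171192238, 3), Pow(Add(172, -24283), -1)) = Mul(Rational(-3067171192238, 3), Pow(-24111, -1)) = Mul(Rational(-3067171192238, 3), Rational(-1, 24111)) = Rational(3067171192238, 72333)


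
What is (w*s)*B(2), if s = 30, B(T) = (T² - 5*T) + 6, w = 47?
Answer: 0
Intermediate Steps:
B(T) = 6 + T² - 5*T
(w*s)*B(2) = (47*30)*(6 + 2² - 5*2) = 1410*(6 + 4 - 10) = 1410*0 = 0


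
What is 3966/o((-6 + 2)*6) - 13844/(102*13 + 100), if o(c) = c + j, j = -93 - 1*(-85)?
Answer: -1524631/11408 ≈ -133.65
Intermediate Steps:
j = -8 (j = -93 + 85 = -8)
o(c) = -8 + c (o(c) = c - 8 = -8 + c)
3966/o((-6 + 2)*6) - 13844/(102*13 + 100) = 3966/(-8 + (-6 + 2)*6) - 13844/(102*13 + 100) = 3966/(-8 - 4*6) - 13844/(1326 + 100) = 3966/(-8 - 24) - 13844/1426 = 3966/(-32) - 13844*1/1426 = 3966*(-1/32) - 6922/713 = -1983/16 - 6922/713 = -1524631/11408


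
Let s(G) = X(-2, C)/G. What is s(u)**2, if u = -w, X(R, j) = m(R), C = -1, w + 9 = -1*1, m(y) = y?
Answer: 1/25 ≈ 0.040000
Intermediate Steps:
w = -10 (w = -9 - 1*1 = -9 - 1 = -10)
X(R, j) = R
u = 10 (u = -1*(-10) = 10)
s(G) = -2/G
s(u)**2 = (-2/10)**2 = (-2*1/10)**2 = (-1/5)**2 = 1/25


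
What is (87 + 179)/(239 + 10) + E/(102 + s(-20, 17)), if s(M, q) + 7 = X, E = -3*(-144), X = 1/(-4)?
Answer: 531086/94371 ≈ 5.6276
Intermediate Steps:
X = -¼ ≈ -0.25000
E = 432
s(M, q) = -29/4 (s(M, q) = -7 - ¼ = -29/4)
(87 + 179)/(239 + 10) + E/(102 + s(-20, 17)) = (87 + 179)/(239 + 10) + 432/(102 - 29/4) = 266/249 + 432/(379/4) = 266*(1/249) + 432*(4/379) = 266/249 + 1728/379 = 531086/94371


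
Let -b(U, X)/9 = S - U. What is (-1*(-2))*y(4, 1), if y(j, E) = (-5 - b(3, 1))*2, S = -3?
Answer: -236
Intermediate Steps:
b(U, X) = 27 + 9*U (b(U, X) = -9*(-3 - U) = 27 + 9*U)
y(j, E) = -118 (y(j, E) = (-5 - (27 + 9*3))*2 = (-5 - (27 + 27))*2 = (-5 - 1*54)*2 = (-5 - 54)*2 = -59*2 = -118)
(-1*(-2))*y(4, 1) = -1*(-2)*(-118) = 2*(-118) = -236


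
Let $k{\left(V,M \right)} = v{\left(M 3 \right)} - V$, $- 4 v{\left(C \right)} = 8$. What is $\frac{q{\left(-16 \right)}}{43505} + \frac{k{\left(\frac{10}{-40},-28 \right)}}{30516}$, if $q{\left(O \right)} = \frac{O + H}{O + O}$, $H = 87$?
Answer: $- \frac{1150729}{10620788640} \approx -0.00010835$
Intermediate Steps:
$v{\left(C \right)} = -2$ ($v{\left(C \right)} = \left(- \frac{1}{4}\right) 8 = -2$)
$q{\left(O \right)} = \frac{87 + O}{2 O}$ ($q{\left(O \right)} = \frac{O + 87}{O + O} = \frac{87 + O}{2 O}$)
$k{\left(V,M \right)} = -2 - V$
$\frac{q{\left(-16 \right)}}{43505} + \frac{k{\left(\frac{10}{-40},-28 \right)}}{30516} = \frac{\frac{1}{2} \frac{1}{-16} \left(87 - 16\right)}{43505} + \frac{-2 - \frac{10}{-40}}{30516} = \frac{1}{2} \left(- \frac{1}{16}\right) 71 \cdot \frac{1}{43505} + \left(-2 - 10 \left(- \frac{1}{40}\right)\right) \frac{1}{30516} = \left(- \frac{71}{32}\right) \frac{1}{43505} + \left(-2 - - \frac{1}{4}\right) \frac{1}{30516} = - \frac{71}{1392160} + \left(-2 + \frac{1}{4}\right) \frac{1}{30516} = - \frac{71}{1392160} - \frac{7}{122064} = - \frac{1150729}{10620788640}$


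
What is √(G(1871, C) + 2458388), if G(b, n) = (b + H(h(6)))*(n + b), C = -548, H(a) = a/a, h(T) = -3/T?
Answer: 2*√1233761 ≈ 2221.5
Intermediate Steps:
H(a) = 1
G(b, n) = (1 + b)*(b + n) (G(b, n) = (b + 1)*(n + b) = (1 + b)*(b + n))
√(G(1871, C) + 2458388) = √((1871 - 548 + 1871² + 1871*(-548)) + 2458388) = √((1871 - 548 + 3500641 - 1025308) + 2458388) = √(2476656 + 2458388) = √4935044 = 2*√1233761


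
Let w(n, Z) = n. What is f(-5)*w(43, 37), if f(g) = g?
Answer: -215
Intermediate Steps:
f(-5)*w(43, 37) = -5*43 = -215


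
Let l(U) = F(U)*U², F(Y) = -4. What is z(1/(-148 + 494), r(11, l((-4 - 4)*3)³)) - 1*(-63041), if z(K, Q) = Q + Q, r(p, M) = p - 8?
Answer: 63047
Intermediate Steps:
l(U) = -4*U²
r(p, M) = -8 + p
z(K, Q) = 2*Q
z(1/(-148 + 494), r(11, l((-4 - 4)*3)³)) - 1*(-63041) = 2*(-8 + 11) - 1*(-63041) = 2*3 + 63041 = 6 + 63041 = 63047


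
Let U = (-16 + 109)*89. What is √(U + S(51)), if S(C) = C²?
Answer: 7*√222 ≈ 104.30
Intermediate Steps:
U = 8277 (U = 93*89 = 8277)
√(U + S(51)) = √(8277 + 51²) = √(8277 + 2601) = √10878 = 7*√222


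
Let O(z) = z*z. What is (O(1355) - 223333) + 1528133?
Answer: 3140825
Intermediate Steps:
O(z) = z²
(O(1355) - 223333) + 1528133 = (1355² - 223333) + 1528133 = (1836025 - 223333) + 1528133 = 1612692 + 1528133 = 3140825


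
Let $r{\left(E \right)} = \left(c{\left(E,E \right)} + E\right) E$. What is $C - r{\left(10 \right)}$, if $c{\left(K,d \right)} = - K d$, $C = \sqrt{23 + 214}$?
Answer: $900 + \sqrt{237} \approx 915.39$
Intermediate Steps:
$C = \sqrt{237} \approx 15.395$
$c{\left(K,d \right)} = - K d$
$r{\left(E \right)} = E \left(E - E^{2}\right)$ ($r{\left(E \right)} = \left(- E E + E\right) E = \left(- E^{2} + E\right) E = \left(E - E^{2}\right) E = E \left(E - E^{2}\right)$)
$C - r{\left(10 \right)} = \sqrt{237} - 10^{2} \left(1 - 10\right) = \sqrt{237} - 100 \left(1 - 10\right) = \sqrt{237} - 100 \left(-9\right) = \sqrt{237} - -900 = \sqrt{237} + 900 = 900 + \sqrt{237}$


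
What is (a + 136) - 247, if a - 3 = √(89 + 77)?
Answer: -108 + √166 ≈ -95.116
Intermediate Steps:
a = 3 + √166 (a = 3 + √(89 + 77) = 3 + √166 ≈ 15.884)
(a + 136) - 247 = ((3 + √166) + 136) - 247 = (139 + √166) - 247 = -108 + √166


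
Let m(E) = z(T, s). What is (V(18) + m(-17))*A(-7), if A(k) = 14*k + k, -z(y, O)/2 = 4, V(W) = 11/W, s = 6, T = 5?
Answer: 4655/6 ≈ 775.83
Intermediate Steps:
z(y, O) = -8 (z(y, O) = -2*4 = -8)
m(E) = -8
A(k) = 15*k
(V(18) + m(-17))*A(-7) = (11/18 - 8)*(15*(-7)) = (11*(1/18) - 8)*(-105) = (11/18 - 8)*(-105) = -133/18*(-105) = 4655/6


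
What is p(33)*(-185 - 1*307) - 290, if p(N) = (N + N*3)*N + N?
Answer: -2159678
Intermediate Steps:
p(N) = N + 4*N² (p(N) = (N + 3*N)*N + N = (4*N)*N + N = 4*N² + N = N + 4*N²)
p(33)*(-185 - 1*307) - 290 = (33*(1 + 4*33))*(-185 - 1*307) - 290 = (33*(1 + 132))*(-185 - 307) - 290 = (33*133)*(-492) - 290 = 4389*(-492) - 290 = -2159388 - 290 = -2159678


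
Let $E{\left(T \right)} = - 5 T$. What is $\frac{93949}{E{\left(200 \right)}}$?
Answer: $- \frac{93949}{1000} \approx -93.949$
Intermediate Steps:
$\frac{93949}{E{\left(200 \right)}} = \frac{93949}{\left(-5\right) 200} = \frac{93949}{-1000} = 93949 \left(- \frac{1}{1000}\right) = - \frac{93949}{1000}$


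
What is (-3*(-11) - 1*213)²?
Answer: 32400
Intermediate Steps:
(-3*(-11) - 1*213)² = (33 - 213)² = (-180)² = 32400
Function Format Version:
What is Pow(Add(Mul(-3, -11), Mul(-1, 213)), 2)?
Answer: 32400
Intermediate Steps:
Pow(Add(Mul(-3, -11), Mul(-1, 213)), 2) = Pow(Add(33, -213), 2) = Pow(-180, 2) = 32400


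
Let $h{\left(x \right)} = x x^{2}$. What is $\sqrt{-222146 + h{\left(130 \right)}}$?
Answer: $\sqrt{1974854} \approx 1405.3$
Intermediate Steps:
$h{\left(x \right)} = x^{3}$
$\sqrt{-222146 + h{\left(130 \right)}} = \sqrt{-222146 + 130^{3}} = \sqrt{-222146 + 2197000} = \sqrt{1974854}$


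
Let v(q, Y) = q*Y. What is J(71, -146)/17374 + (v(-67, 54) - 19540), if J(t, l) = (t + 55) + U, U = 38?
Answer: -201173464/8687 ≈ -23158.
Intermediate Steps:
J(t, l) = 93 + t (J(t, l) = (t + 55) + 38 = (55 + t) + 38 = 93 + t)
v(q, Y) = Y*q
J(71, -146)/17374 + (v(-67, 54) - 19540) = (93 + 71)/17374 + (54*(-67) - 19540) = 164*(1/17374) + (-3618 - 19540) = 82/8687 - 23158 = -201173464/8687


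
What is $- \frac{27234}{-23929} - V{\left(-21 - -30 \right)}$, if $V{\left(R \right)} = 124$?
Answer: $- \frac{2939962}{23929} \approx -122.86$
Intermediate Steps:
$- \frac{27234}{-23929} - V{\left(-21 - -30 \right)} = - \frac{27234}{-23929} - 124 = \left(-27234\right) \left(- \frac{1}{23929}\right) - 124 = \frac{27234}{23929} - 124 = - \frac{2939962}{23929}$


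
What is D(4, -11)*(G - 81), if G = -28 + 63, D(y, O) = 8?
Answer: -368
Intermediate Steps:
G = 35
D(4, -11)*(G - 81) = 8*(35 - 81) = 8*(-46) = -368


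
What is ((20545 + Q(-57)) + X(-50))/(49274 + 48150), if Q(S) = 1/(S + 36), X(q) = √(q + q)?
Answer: 107861/511476 + 5*I/48712 ≈ 0.21088 + 0.00010264*I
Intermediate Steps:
X(q) = √2*√q (X(q) = √(2*q) = √2*√q)
Q(S) = 1/(36 + S)
((20545 + Q(-57)) + X(-50))/(49274 + 48150) = ((20545 + 1/(36 - 57)) + √2*√(-50))/(49274 + 48150) = ((20545 + 1/(-21)) + √2*(5*I*√2))/97424 = ((20545 - 1/21) + 10*I)*(1/97424) = (431444/21 + 10*I)*(1/97424) = 107861/511476 + 5*I/48712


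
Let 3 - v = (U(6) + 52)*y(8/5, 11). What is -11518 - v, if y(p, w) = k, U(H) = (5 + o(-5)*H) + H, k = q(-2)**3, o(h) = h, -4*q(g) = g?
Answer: -92135/8 ≈ -11517.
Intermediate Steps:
q(g) = -g/4
k = 1/8 (k = (-1/4*(-2))**3 = (1/2)**3 = 1/8 ≈ 0.12500)
U(H) = 5 - 4*H (U(H) = (5 - 5*H) + H = 5 - 4*H)
y(p, w) = 1/8
v = -9/8 (v = 3 - ((5 - 4*6) + 52)/8 = 3 - ((5 - 24) + 52)/8 = 3 - (-19 + 52)/8 = 3 - 33/8 = -9/8 ≈ -1.1250)
-11518 - v = -11518 - 1*(-9/8) = -11518 + 9/8 = -92135/8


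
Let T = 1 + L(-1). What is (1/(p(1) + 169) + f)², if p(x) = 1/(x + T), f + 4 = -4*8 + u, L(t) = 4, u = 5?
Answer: 989668681/1030225 ≈ 960.63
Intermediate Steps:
T = 5 (T = 1 + 4 = 5)
f = -31 (f = -4 + (-4*8 + 5) = -4 + (-32 + 5) = -4 - 27 = -31)
p(x) = 1/(5 + x) (p(x) = 1/(x + 5) = 1/(5 + x))
(1/(p(1) + 169) + f)² = (1/(1/(5 + 1) + 169) - 31)² = (1/(1/6 + 169) - 31)² = (1/(⅙ + 169) - 31)² = (1/(1015/6) - 31)² = (6/1015 - 31)² = (-31459/1015)² = 989668681/1030225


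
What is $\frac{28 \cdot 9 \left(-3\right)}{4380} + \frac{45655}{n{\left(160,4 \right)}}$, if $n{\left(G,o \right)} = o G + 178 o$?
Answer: $\frac{16578899}{493480} \approx 33.596$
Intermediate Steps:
$n{\left(G,o \right)} = 178 o + G o$ ($n{\left(G,o \right)} = G o + 178 o = 178 o + G o$)
$\frac{28 \cdot 9 \left(-3\right)}{4380} + \frac{45655}{n{\left(160,4 \right)}} = \frac{28 \cdot 9 \left(-3\right)}{4380} + \frac{45655}{4 \left(178 + 160\right)} = 252 \left(-3\right) \frac{1}{4380} + \frac{45655}{4 \cdot 338} = \left(-756\right) \frac{1}{4380} + \frac{45655}{1352} = - \frac{63}{365} + 45655 \cdot \frac{1}{1352} = - \frac{63}{365} + \frac{45655}{1352} = \frac{16578899}{493480}$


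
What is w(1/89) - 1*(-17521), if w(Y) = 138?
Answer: 17659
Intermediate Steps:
w(1/89) - 1*(-17521) = 138 - 1*(-17521) = 138 + 17521 = 17659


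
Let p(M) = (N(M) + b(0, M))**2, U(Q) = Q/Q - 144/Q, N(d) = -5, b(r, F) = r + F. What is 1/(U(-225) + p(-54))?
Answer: 25/87066 ≈ 0.00028714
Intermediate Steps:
b(r, F) = F + r
U(Q) = 1 - 144/Q
p(M) = (-5 + M)**2 (p(M) = (-5 + (M + 0))**2 = (-5 + M)**2)
1/(U(-225) + p(-54)) = 1/((-144 - 225)/(-225) + (-5 - 54)**2) = 1/(-1/225*(-369) + (-59)**2) = 1/(41/25 + 3481) = 1/(87066/25) = 25/87066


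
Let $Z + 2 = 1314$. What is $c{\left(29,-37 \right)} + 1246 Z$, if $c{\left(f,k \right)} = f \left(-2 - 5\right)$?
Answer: $1634549$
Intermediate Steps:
$Z = 1312$ ($Z = -2 + 1314 = 1312$)
$c{\left(f,k \right)} = - 7 f$ ($c{\left(f,k \right)} = f \left(-7\right) = - 7 f$)
$c{\left(29,-37 \right)} + 1246 Z = \left(-7\right) 29 + 1246 \cdot 1312 = -203 + 1634752 = 1634549$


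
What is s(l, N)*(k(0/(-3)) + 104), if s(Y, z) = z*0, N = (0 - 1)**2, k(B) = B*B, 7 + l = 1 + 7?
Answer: 0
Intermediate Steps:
l = 1 (l = -7 + (1 + 7) = -7 + 8 = 1)
k(B) = B**2
N = 1 (N = (-1)**2 = 1)
s(Y, z) = 0
s(l, N)*(k(0/(-3)) + 104) = 0*((0/(-3))**2 + 104) = 0*((0*(-1/3))**2 + 104) = 0*(0**2 + 104) = 0*(0 + 104) = 0*104 = 0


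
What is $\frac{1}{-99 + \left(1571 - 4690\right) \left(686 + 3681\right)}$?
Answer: $- \frac{1}{13620772} \approx -7.3417 \cdot 10^{-8}$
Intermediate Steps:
$\frac{1}{-99 + \left(1571 - 4690\right) \left(686 + 3681\right)} = \frac{1}{-99 - 13620673} = \frac{1}{-13620772} = - \frac{1}{13620772}$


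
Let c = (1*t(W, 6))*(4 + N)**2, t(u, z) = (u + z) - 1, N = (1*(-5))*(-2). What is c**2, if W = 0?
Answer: 960400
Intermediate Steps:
N = 10 (N = -5*(-2) = 10)
t(u, z) = -1 + u + z
c = 980 (c = (1*(-1 + 0 + 6))*(4 + 10)**2 = (1*5)*14**2 = 5*196 = 980)
c**2 = 980**2 = 960400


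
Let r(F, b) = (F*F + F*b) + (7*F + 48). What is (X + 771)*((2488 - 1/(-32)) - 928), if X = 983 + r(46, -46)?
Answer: 26508051/8 ≈ 3.3135e+6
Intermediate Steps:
r(F, b) = 48 + F**2 + 7*F + F*b (r(F, b) = (F**2 + F*b) + (48 + 7*F) = 48 + F**2 + 7*F + F*b)
X = 1353 (X = 983 + (48 + 46**2 + 7*46 + 46*(-46)) = 983 + (48 + 2116 + 322 - 2116) = 983 + 370 = 1353)
(X + 771)*((2488 - 1/(-32)) - 928) = (1353 + 771)*((2488 - 1/(-32)) - 928) = 2124*((2488 - 1*(-1/32)) - 928) = 2124*((2488 + 1/32) - 928) = 2124*(79617/32 - 928) = 2124*(49921/32) = 26508051/8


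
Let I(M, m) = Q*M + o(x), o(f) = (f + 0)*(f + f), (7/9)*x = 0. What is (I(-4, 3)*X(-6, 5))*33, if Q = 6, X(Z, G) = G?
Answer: -3960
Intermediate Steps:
x = 0 (x = (9/7)*0 = 0)
o(f) = 2*f**2 (o(f) = f*(2*f) = 2*f**2)
I(M, m) = 6*M (I(M, m) = 6*M + 2*0**2 = 6*M + 2*0 = 6*M + 0 = 6*M)
(I(-4, 3)*X(-6, 5))*33 = ((6*(-4))*5)*33 = -24*5*33 = -120*33 = -3960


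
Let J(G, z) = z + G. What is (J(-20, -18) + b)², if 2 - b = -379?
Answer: 117649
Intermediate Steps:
J(G, z) = G + z
b = 381 (b = 2 - 1*(-379) = 2 + 379 = 381)
(J(-20, -18) + b)² = ((-20 - 18) + 381)² = (-38 + 381)² = 343² = 117649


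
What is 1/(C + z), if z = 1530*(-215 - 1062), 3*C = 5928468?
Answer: 1/22346 ≈ 4.4751e-5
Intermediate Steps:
C = 1976156 (C = (1/3)*5928468 = 1976156)
z = -1953810 (z = 1530*(-1277) = -1953810)
1/(C + z) = 1/(1976156 - 1953810) = 1/22346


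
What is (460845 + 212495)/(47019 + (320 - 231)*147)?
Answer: 336670/30051 ≈ 11.203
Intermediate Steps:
(460845 + 212495)/(47019 + (320 - 231)*147) = 673340/(47019 + 89*147) = 673340/(47019 + 13083) = 673340/60102 = 673340*(1/60102) = 336670/30051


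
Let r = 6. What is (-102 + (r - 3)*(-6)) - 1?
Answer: -121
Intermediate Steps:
(-102 + (r - 3)*(-6)) - 1 = (-102 + (6 - 3)*(-6)) - 1 = (-102 + 3*(-6)) - 1 = (-102 - 18) - 1 = -120 - 1 = -121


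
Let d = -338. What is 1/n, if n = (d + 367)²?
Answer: 1/841 ≈ 0.0011891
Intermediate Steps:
n = 841 (n = (-338 + 367)² = 29² = 841)
1/n = 1/841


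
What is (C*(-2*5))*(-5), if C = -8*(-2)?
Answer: 800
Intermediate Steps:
C = 16
(C*(-2*5))*(-5) = (16*(-2*5))*(-5) = (16*(-10))*(-5) = -160*(-5) = 800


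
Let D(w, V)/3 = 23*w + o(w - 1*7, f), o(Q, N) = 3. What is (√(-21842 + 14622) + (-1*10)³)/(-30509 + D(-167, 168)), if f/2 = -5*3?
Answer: 1000/42023 - 38*I*√5/42023 ≈ 0.023796 - 0.002022*I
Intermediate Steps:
f = -30 (f = 2*(-5*3) = 2*(-15) = -30)
D(w, V) = 9 + 69*w (D(w, V) = 3*(23*w + 3) = 3*(3 + 23*w) = 9 + 69*w)
(√(-21842 + 14622) + (-1*10)³)/(-30509 + D(-167, 168)) = (√(-21842 + 14622) + (-1*10)³)/(-30509 + (9 + 69*(-167))) = (√(-7220) + (-10)³)/(-30509 + (9 - 11523)) = (38*I*√5 - 1000)/(-30509 - 11514) = (-1000 + 38*I*√5)/(-42023) = (-1000 + 38*I*√5)*(-1/42023) = 1000/42023 - 38*I*√5/42023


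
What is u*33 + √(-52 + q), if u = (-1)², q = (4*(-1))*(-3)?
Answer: 33 + 2*I*√10 ≈ 33.0 + 6.3246*I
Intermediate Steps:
q = 12 (q = -4*(-3) = 12)
u = 1
u*33 + √(-52 + q) = 1*33 + √(-52 + 12) = 33 + √(-40) = 33 + 2*I*√10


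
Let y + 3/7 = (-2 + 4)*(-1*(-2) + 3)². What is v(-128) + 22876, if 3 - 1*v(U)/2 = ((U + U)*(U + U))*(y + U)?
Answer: 72118702/7 ≈ 1.0303e+7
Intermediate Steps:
y = 347/7 (y = -3/7 + (-2 + 4)*(-1*(-2) + 3)² = -3/7 + 2*(2 + 3)² = -3/7 + 2*5² = -3/7 + 2*25 = -3/7 + 50 = 347/7 ≈ 49.571)
v(U) = 6 - 8*U²*(347/7 + U) (v(U) = 6 - 2*(U + U)*(U + U)*(347/7 + U) = 6 - 2*(2*U)*(2*U)*(347/7 + U) = 6 - 2*4*U²*(347/7 + U) = 6 - 8*U²*(347/7 + U))
v(-128) + 22876 = (6 - 8*(-128)³ - 2776/7*(-128)²) + 22876 = (6 - 8*(-2097152) - 2776/7*16384) + 22876 = (6 + 16777216 - 45481984/7) + 22876 = 71958570/7 + 22876 = 72118702/7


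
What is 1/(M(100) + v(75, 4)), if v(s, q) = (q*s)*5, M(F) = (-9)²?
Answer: 1/1581 ≈ 0.00063251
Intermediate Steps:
M(F) = 81
v(s, q) = 5*q*s
1/(M(100) + v(75, 4)) = 1/(81 + 5*4*75) = 1/(81 + 1500) = 1/1581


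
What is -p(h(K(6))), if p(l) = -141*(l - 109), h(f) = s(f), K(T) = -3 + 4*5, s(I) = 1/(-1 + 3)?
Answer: -30597/2 ≈ -15299.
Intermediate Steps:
s(I) = ½ (s(I) = 1/2 = ½)
K(T) = 17 (K(T) = -3 + 20 = 17)
h(f) = ½
p(l) = 15369 - 141*l (p(l) = -141*(-109 + l) = 15369 - 141*l)
-p(h(K(6))) = -(15369 - 141*½) = -(15369 - 141/2) = -1*30597/2 = -30597/2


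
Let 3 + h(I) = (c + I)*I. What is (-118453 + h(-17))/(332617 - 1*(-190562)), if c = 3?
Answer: -39406/174393 ≈ -0.22596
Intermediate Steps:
h(I) = -3 + I*(3 + I) (h(I) = -3 + (3 + I)*I = -3 + I*(3 + I))
(-118453 + h(-17))/(332617 - 1*(-190562)) = (-118453 + (-3 + (-17)² + 3*(-17)))/(332617 - 1*(-190562)) = (-118453 + (-3 + 289 - 51))/(332617 + 190562) = (-118453 + 235)/523179 = -118218*1/523179 = -39406/174393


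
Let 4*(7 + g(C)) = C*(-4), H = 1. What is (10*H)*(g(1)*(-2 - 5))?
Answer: 560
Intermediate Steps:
g(C) = -7 - C (g(C) = -7 + (C*(-4))/4 = -7 + (-4*C)/4 = -7 - C)
(10*H)*(g(1)*(-2 - 5)) = (10*1)*((-7 - 1*1)*(-2 - 5)) = 10*((-7 - 1)*(-7)) = 10*(-8*(-7)) = 10*56 = 560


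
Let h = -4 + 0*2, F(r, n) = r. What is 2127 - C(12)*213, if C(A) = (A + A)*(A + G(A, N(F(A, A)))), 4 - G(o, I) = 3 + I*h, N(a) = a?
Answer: -309705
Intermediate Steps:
h = -4 (h = -4 + 0 = -4)
G(o, I) = 1 + 4*I (G(o, I) = 4 - (3 + I*(-4)) = 4 - (3 - 4*I) = 4 + (-3 + 4*I) = 1 + 4*I)
C(A) = 2*A*(1 + 5*A) (C(A) = (A + A)*(A + (1 + 4*A)) = (2*A)*(1 + 5*A) = 2*A*(1 + 5*A))
2127 - C(12)*213 = 2127 - 2*12*(1 + 5*12)*213 = 2127 - 2*12*(1 + 60)*213 = 2127 - 2*12*61*213 = 2127 - 1464*213 = 2127 - 1*311832 = 2127 - 311832 = -309705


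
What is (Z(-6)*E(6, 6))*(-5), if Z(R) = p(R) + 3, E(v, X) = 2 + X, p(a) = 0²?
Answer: -120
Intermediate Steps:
p(a) = 0
Z(R) = 3 (Z(R) = 0 + 3 = 3)
(Z(-6)*E(6, 6))*(-5) = (3*(2 + 6))*(-5) = (3*8)*(-5) = 24*(-5) = -120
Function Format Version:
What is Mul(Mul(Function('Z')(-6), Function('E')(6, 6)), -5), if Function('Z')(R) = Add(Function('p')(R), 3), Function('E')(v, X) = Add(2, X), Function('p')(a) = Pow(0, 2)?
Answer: -120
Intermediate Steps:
Function('p')(a) = 0
Function('Z')(R) = 3 (Function('Z')(R) = Add(0, 3) = 3)
Mul(Mul(Function('Z')(-6), Function('E')(6, 6)), -5) = Mul(Mul(3, Add(2, 6)), -5) = Mul(Mul(3, 8), -5) = Mul(24, -5) = -120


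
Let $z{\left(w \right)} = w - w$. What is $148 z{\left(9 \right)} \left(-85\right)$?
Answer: $0$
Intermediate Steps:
$z{\left(w \right)} = 0$
$148 z{\left(9 \right)} \left(-85\right) = 148 \cdot 0 \left(-85\right) = 0 \left(-85\right) = 0$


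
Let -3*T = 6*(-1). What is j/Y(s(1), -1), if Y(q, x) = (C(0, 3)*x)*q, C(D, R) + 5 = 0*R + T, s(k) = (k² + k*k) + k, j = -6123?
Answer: -2041/3 ≈ -680.33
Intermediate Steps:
s(k) = k + 2*k² (s(k) = (k² + k²) + k = 2*k² + k = k + 2*k²)
T = 2 (T = -2*(-1) = -⅓*(-6) = 2)
C(D, R) = -3 (C(D, R) = -5 + (0*R + 2) = -5 + (0 + 2) = -5 + 2 = -3)
Y(q, x) = -3*q*x (Y(q, x) = (-3*x)*q = -3*q*x)
j/Y(s(1), -1) = -6123*1/(3*(1 + 2*1)) = -6123*1/(3*(1 + 2)) = -6123/((-3*1*3*(-1))) = -6123/((-3*3*(-1))) = -6123/9 = -6123*⅑ = -2041/3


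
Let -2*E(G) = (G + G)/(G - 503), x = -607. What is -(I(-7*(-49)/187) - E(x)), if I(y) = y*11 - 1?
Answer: -372179/18870 ≈ -19.723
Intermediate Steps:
E(G) = -G/(-503 + G) (E(G) = -(G + G)/(2*(G - 503)) = -2*G/(2*(-503 + G)) = -G/(-503 + G))
I(y) = -1 + 11*y (I(y) = 11*y - 1 = -1 + 11*y)
-(I(-7*(-49)/187) - E(x)) = -((-1 + 11*(-7*(-49)/187)) - (-1)*(-607)/(-503 - 607)) = -((-1 + 11*(343*(1/187))) - (-1)*(-607)/(-1110)) = -((-1 + 11*(343/187)) - (-1)*(-607)*(-1)/1110) = -((-1 + 343/17) - 1*(-607/1110)) = -(326/17 + 607/1110) = -1*372179/18870 = -372179/18870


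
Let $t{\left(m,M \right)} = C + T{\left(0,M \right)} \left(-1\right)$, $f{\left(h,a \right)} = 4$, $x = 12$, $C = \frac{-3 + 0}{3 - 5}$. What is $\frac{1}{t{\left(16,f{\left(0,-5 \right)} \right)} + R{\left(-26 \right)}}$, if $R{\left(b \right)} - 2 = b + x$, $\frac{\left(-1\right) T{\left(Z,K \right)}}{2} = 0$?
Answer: $- \frac{2}{21} \approx -0.095238$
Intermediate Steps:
$T{\left(Z,K \right)} = 0$ ($T{\left(Z,K \right)} = \left(-2\right) 0 = 0$)
$C = \frac{3}{2}$ ($C = - \frac{3}{-2} = \left(-3\right) \left(- \frac{1}{2}\right) = \frac{3}{2} \approx 1.5$)
$t{\left(m,M \right)} = \frac{3}{2}$ ($t{\left(m,M \right)} = \frac{3}{2} + 0 \left(-1\right) = \frac{3}{2} + 0 = \frac{3}{2}$)
$R{\left(b \right)} = 14 + b$ ($R{\left(b \right)} = 2 + \left(b + 12\right) = 2 + \left(12 + b\right) = 14 + b$)
$\frac{1}{t{\left(16,f{\left(0,-5 \right)} \right)} + R{\left(-26 \right)}} = \frac{1}{\frac{3}{2} + \left(14 - 26\right)} = \frac{1}{\frac{3}{2} - 12} = \frac{1}{- \frac{21}{2}} = - \frac{2}{21}$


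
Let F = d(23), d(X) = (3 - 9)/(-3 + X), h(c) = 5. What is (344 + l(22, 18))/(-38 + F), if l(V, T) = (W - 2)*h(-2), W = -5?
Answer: -3090/383 ≈ -8.0679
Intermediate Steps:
d(X) = -6/(-3 + X)
F = -3/10 (F = -6/(-3 + 23) = -6/20 = -6*1/20 = -3/10 ≈ -0.30000)
l(V, T) = -35 (l(V, T) = (-5 - 2)*5 = -7*5 = -35)
(344 + l(22, 18))/(-38 + F) = (344 - 35)/(-38 - 3/10) = 309/(-383/10) = 309*(-10/383) = -3090/383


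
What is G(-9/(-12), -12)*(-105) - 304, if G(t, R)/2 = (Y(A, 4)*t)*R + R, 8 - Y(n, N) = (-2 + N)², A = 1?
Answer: 9776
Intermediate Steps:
Y(n, N) = 8 - (-2 + N)²
G(t, R) = 2*R + 8*R*t (G(t, R) = 2*(((8 - (-2 + 4)²)*t)*R + R) = 2*(((8 - 1*2²)*t)*R + R) = 2*(((8 - 1*4)*t)*R + R) = 2*(((8 - 4)*t)*R + R) = 2*((4*t)*R + R) = 2*(4*R*t + R) = 2*(R + 4*R*t) = 2*R + 8*R*t)
G(-9/(-12), -12)*(-105) - 304 = (2*(-12)*(1 + 4*(-9/(-12))))*(-105) - 304 = (2*(-12)*(1 + 4*(-9*(-1/12))))*(-105) - 304 = (2*(-12)*(1 + 4*(¾)))*(-105) - 304 = (2*(-12)*(1 + 3))*(-105) - 304 = (2*(-12)*4)*(-105) - 304 = -96*(-105) - 304 = 10080 - 304 = 9776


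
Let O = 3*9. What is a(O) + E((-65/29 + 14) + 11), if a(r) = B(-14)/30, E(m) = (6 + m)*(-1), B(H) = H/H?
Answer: -24991/870 ≈ -28.725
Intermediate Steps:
B(H) = 1
E(m) = -6 - m
O = 27
a(r) = 1/30
a(O) + E((-65/29 + 14) + 11) = 1/30 + (-6 - ((-65/29 + 14) + 11)) = 1/30 + (-6 - (341/29 + 11)) = 1/30 + (-6 - 1*660/29) = 1/30 + (-6 - 660/29) = 1/30 - 834/29 = -24991/870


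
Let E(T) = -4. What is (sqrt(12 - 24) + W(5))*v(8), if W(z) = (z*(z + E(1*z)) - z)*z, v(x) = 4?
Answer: 8*I*sqrt(3) ≈ 13.856*I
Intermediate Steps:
W(z) = z*(-z + z*(-4 + z)) (W(z) = (z*(z - 4) - z)*z = (z*(-4 + z) - z)*z = (-z + z*(-4 + z))*z = z*(-z + z*(-4 + z)))
(sqrt(12 - 24) + W(5))*v(8) = (sqrt(12 - 24) + 5**2*(-5 + 5))*4 = (sqrt(-12) + 25*0)*4 = (2*I*sqrt(3) + 0)*4 = (2*I*sqrt(3))*4 = 8*I*sqrt(3)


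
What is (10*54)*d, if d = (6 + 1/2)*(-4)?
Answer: -14040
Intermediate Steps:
d = -26 (d = (6 + ½)*(-4) = (13/2)*(-4) = -26)
(10*54)*d = (10*54)*(-26) = 540*(-26) = -14040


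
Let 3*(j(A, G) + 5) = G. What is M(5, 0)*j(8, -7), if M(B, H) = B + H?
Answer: -110/3 ≈ -36.667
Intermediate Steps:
j(A, G) = -5 + G/3
M(5, 0)*j(8, -7) = (5 + 0)*(-5 + (1/3)*(-7)) = 5*(-5 - 7/3) = 5*(-22/3) = -110/3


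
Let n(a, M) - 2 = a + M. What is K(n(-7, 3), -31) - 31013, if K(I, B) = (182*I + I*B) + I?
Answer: -31317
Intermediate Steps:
n(a, M) = 2 + M + a (n(a, M) = 2 + (a + M) = 2 + (M + a) = 2 + M + a)
K(I, B) = 183*I + B*I (K(I, B) = (182*I + B*I) + I = 183*I + B*I)
K(n(-7, 3), -31) - 31013 = (2 + 3 - 7)*(183 - 31) - 31013 = -2*152 - 31013 = -304 - 31013 = -31317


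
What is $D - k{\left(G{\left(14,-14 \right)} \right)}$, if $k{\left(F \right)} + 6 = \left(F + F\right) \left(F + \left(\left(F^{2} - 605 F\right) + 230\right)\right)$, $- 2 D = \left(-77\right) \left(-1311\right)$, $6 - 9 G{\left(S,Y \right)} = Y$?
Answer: $- \frac{66406415}{1458} \approx -45546.0$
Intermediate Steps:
$G{\left(S,Y \right)} = \frac{2}{3} - \frac{Y}{9}$
$D = - \frac{100947}{2}$ ($D = - \frac{\left(-77\right) \left(-1311\right)}{2} = \left(- \frac{1}{2}\right) 100947 = - \frac{100947}{2} \approx -50474.0$)
$k{\left(F \right)} = -6 + 2 F \left(230 + F^{2} - 604 F\right)$ ($k{\left(F \right)} = -6 + \left(F + F\right) \left(F + \left(\left(F^{2} - 605 F\right) + 230\right)\right) = -6 + 2 F \left(F + \left(230 + F^{2} - 605 F\right)\right) = -6 + 2 F \left(230 + F^{2} - 604 F\right)$)
$D - k{\left(G{\left(14,-14 \right)} \right)} = - \frac{100947}{2} - \left(-6 - 1208 \left(\frac{2}{3} - - \frac{14}{9}\right)^{2} + 2 \left(\frac{2}{3} - - \frac{14}{9}\right)^{3} + 460 \left(\frac{2}{3} - - \frac{14}{9}\right)\right) = - \frac{100947}{2} - \left(-6 - 1208 \left(\frac{2}{3} + \frac{14}{9}\right)^{2} + 2 \left(\frac{2}{3} + \frac{14}{9}\right)^{3} + 460 \left(\frac{2}{3} + \frac{14}{9}\right)\right) = - \frac{100947}{2} - \left(-6 - 1208 \left(\frac{20}{9}\right)^{2} + 2 \left(\frac{20}{9}\right)^{3} + 460 \cdot \frac{20}{9}\right) = - \frac{100947}{2} - \left(-6 - \frac{483200}{81} + 2 \cdot \frac{8000}{729} + \frac{9200}{9}\right) = - \frac{100947}{2} - \left(-6 - \frac{483200}{81} + \frac{16000}{729} + \frac{9200}{9}\right) = - \frac{100947}{2} - - \frac{3591974}{729} = - \frac{100947}{2} + \frac{3591974}{729} = - \frac{66406415}{1458}$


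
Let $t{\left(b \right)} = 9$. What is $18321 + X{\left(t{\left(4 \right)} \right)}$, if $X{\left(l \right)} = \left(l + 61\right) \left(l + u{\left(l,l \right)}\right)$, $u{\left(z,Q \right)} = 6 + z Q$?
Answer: $25041$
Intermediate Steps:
$u{\left(z,Q \right)} = 6 + Q z$
$X{\left(l \right)} = \left(61 + l\right) \left(6 + l + l^{2}\right)$ ($X{\left(l \right)} = \left(l + 61\right) \left(l + \left(6 + l l\right)\right) = \left(61 + l\right) \left(l + \left(6 + l^{2}\right)\right) = \left(61 + l\right) \left(6 + l + l^{2}\right)$)
$18321 + X{\left(t{\left(4 \right)} \right)} = 18321 + \left(366 + 9^{3} + 62 \cdot 9^{2} + 67 \cdot 9\right) = 18321 + \left(366 + 729 + 62 \cdot 81 + 603\right) = 18321 + \left(366 + 729 + 5022 + 603\right) = 18321 + 6720 = 25041$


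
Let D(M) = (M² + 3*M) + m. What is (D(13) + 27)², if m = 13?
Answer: 61504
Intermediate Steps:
D(M) = 13 + M² + 3*M (D(M) = (M² + 3*M) + 13 = 13 + M² + 3*M)
(D(13) + 27)² = ((13 + 13² + 3*13) + 27)² = ((13 + 169 + 39) + 27)² = (221 + 27)² = 248² = 61504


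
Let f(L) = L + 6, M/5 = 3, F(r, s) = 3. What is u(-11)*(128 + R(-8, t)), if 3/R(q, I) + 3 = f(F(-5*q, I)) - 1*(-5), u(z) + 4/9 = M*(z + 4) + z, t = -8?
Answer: -1478728/99 ≈ -14937.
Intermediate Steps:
M = 15 (M = 5*3 = 15)
u(z) = 536/9 + 16*z (u(z) = -4/9 + (15*(z + 4) + z) = -4/9 + (15*(4 + z) + z) = -4/9 + ((60 + 15*z) + z) = -4/9 + (60 + 16*z) = 536/9 + 16*z)
f(L) = 6 + L
R(q, I) = 3/11 (R(q, I) = 3/(-3 + ((6 + 3) - 1*(-5))) = 3/(-3 + (9 + 5)) = 3/(-3 + 14) = 3/11)
u(-11)*(128 + R(-8, t)) = (536/9 + 16*(-11))*(128 + 3/11) = (536/9 - 176)*(1411/11) = -1048/9*1411/11 = -1478728/99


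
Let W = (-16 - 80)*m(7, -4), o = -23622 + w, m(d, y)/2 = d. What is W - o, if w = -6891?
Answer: 29169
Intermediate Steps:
m(d, y) = 2*d
o = -30513 (o = -23622 - 6891 = -30513)
W = -1344 (W = (-16 - 80)*(2*7) = -96*14 = -1344)
W - o = -1344 - 1*(-30513) = -1344 + 30513 = 29169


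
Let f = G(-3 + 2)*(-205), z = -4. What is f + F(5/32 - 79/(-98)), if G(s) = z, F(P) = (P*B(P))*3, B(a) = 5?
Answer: 1308395/1568 ≈ 834.44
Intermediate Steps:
F(P) = 15*P (F(P) = (P*5)*3 = (5*P)*3 = 15*P)
G(s) = -4
f = 820 (f = -4*(-205) = 820)
f + F(5/32 - 79/(-98)) = 820 + 15*(5/32 - 79/(-98)) = 820 + 15*(5*(1/32) - 79*(-1/98)) = 820 + 15*(5/32 + 79/98) = 820 + 15*(1509/1568) = 820 + 22635/1568 = 1308395/1568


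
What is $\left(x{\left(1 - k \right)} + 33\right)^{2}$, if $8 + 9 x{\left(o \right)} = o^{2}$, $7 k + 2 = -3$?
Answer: $\frac{204633025}{194481} \approx 1052.2$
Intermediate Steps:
$k = - \frac{5}{7}$ ($k = - \frac{2}{7} + \frac{1}{7} \left(-3\right) = - \frac{2}{7} - \frac{3}{7} = - \frac{5}{7} \approx -0.71429$)
$x{\left(o \right)} = - \frac{8}{9} + \frac{o^{2}}{9}$
$\left(x{\left(1 - k \right)} + 33\right)^{2} = \left(\left(- \frac{8}{9} + \frac{\left(1 - - \frac{5}{7}\right)^{2}}{9}\right) + 33\right)^{2} = \left(\left(- \frac{8}{9} + \frac{\left(1 + \frac{5}{7}\right)^{2}}{9}\right) + 33\right)^{2} = \left(\left(- \frac{8}{9} + \frac{\left(\frac{12}{7}\right)^{2}}{9}\right) + 33\right)^{2} = \left(\left(- \frac{8}{9} + \frac{1}{9} \cdot \frac{144}{49}\right) + 33\right)^{2} = \left(\left(- \frac{8}{9} + \frac{16}{49}\right) + 33\right)^{2} = \left(- \frac{248}{441} + 33\right)^{2} = \left(\frac{14305}{441}\right)^{2} = \frac{204633025}{194481}$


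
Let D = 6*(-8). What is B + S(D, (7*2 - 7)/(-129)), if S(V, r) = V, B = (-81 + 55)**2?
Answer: 628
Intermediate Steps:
B = 676 (B = (-26)**2 = 676)
D = -48
B + S(D, (7*2 - 7)/(-129)) = 676 - 48 = 628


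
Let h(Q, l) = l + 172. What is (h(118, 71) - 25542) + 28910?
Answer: 3611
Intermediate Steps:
h(Q, l) = 172 + l
(h(118, 71) - 25542) + 28910 = ((172 + 71) - 25542) + 28910 = (243 - 25542) + 28910 = -25299 + 28910 = 3611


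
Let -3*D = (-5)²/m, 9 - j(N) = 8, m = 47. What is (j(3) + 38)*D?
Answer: -325/47 ≈ -6.9149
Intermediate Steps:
j(N) = 1 (j(N) = 9 - 1*8 = 9 - 8 = 1)
D = -25/141 (D = -(-5)²/(3*47) = -25/(3*47) = -⅓*25/47 = -25/141 ≈ -0.17730)
(j(3) + 38)*D = (1 + 38)*(-25/141) = 39*(-25/141) = -325/47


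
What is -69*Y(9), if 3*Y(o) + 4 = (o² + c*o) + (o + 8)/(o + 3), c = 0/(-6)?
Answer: -21643/12 ≈ -1803.6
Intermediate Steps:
c = 0 (c = 0*(-⅙) = 0)
Y(o) = -4/3 + o²/3 + (8 + o)/(3*(3 + o)) (Y(o) = -4/3 + ((o² + 0*o) + (o + 8)/(o + 3))/3 = -4/3 + ((o² + 0) + (8 + o)/(3 + o))/3 = -4/3 + (o² + (8 + o)/(3 + o))/3 = -4/3 + (o²/3 + (8 + o)/(3*(3 + o))) = -4/3 + o²/3 + (8 + o)/(3*(3 + o)))
-69*Y(9) = -69*(-4/3 + 9² - 1*9 + (⅓)*9³)/(3 + 9) = -69*(-4/3 + 81 - 9 + (⅓)*729)/12 = -23*(-4/3 + 81 - 9 + 243)/4 = -23*941/(4*3) = -69*941/36 = -21643/12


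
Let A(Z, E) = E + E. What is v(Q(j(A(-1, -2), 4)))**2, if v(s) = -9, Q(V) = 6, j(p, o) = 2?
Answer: 81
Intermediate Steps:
A(Z, E) = 2*E
v(Q(j(A(-1, -2), 4)))**2 = (-9)**2 = 81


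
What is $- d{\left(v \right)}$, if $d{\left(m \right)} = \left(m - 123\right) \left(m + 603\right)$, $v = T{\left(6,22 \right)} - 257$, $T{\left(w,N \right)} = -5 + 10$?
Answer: $131625$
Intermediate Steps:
$T{\left(w,N \right)} = 5$
$v = -252$ ($v = 5 - 257 = -252$)
$d{\left(m \right)} = \left(-123 + m\right) \left(603 + m\right)$
$- d{\left(v \right)} = - (-74169 + \left(-252\right)^{2} + 480 \left(-252\right)) = - (-74169 + 63504 - 120960) = \left(-1\right) \left(-131625\right) = 131625$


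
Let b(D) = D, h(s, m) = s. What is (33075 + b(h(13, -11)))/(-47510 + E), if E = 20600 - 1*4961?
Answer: -33088/31871 ≈ -1.0382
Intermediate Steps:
E = 15639 (E = 20600 - 4961 = 15639)
(33075 + b(h(13, -11)))/(-47510 + E) = (33075 + 13)/(-47510 + 15639) = 33088/(-31871) = 33088*(-1/31871) = -33088/31871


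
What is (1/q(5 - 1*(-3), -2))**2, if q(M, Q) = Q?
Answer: 1/4 ≈ 0.25000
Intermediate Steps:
(1/q(5 - 1*(-3), -2))**2 = (1/(-2))**2 = (-1/2)**2 = 1/4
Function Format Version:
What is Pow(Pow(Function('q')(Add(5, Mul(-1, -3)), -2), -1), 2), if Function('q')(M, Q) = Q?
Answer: Rational(1, 4) ≈ 0.25000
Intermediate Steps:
Pow(Pow(Function('q')(Add(5, Mul(-1, -3)), -2), -1), 2) = Pow(Pow(-2, -1), 2) = Pow(Rational(-1, 2), 2) = Rational(1, 4)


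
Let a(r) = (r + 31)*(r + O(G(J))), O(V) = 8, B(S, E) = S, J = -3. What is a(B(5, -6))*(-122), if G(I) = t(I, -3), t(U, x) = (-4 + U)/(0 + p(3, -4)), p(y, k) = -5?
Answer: -57096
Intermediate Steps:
t(U, x) = 4/5 - U/5 (t(U, x) = (-4 + U)/(0 - 5) = (-4 + U)/(-5) = (-4 + U)*(-1/5) = 4/5 - U/5)
G(I) = 4/5 - I/5
a(r) = (8 + r)*(31 + r) (a(r) = (r + 31)*(r + 8) = (31 + r)*(8 + r) = (8 + r)*(31 + r))
a(B(5, -6))*(-122) = (248 + 5**2 + 39*5)*(-122) = (248 + 25 + 195)*(-122) = 468*(-122) = -57096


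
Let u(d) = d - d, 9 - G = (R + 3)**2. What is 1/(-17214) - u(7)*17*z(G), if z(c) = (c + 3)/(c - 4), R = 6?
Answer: -1/17214 ≈ -5.8092e-5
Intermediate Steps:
G = -72 (G = 9 - (6 + 3)**2 = 9 - 1*9**2 = 9 - 1*81 = 9 - 81 = -72)
z(c) = (3 + c)/(-4 + c)
u(d) = 0
1/(-17214) - u(7)*17*z(G) = 1/(-17214) - 0*17*(3 - 72)/(-4 - 72) = -1/17214 - 0*-69/(-76) = -1/17214 - 0*(-1/76*(-69)) = -1/17214 - 0*69/76 = -1/17214 - 1*0 = -1/17214 + 0 = -1/17214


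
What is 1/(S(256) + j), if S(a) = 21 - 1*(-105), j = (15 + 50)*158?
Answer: 1/10396 ≈ 9.6191e-5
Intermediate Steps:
j = 10270 (j = 65*158 = 10270)
S(a) = 126 (S(a) = 21 + 105 = 126)
1/(S(256) + j) = 1/(126 + 10270) = 1/10396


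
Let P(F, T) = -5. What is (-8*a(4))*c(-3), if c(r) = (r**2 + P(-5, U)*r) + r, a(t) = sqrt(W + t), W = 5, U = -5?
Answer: -504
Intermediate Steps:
a(t) = sqrt(5 + t)
c(r) = r**2 - 4*r (c(r) = (r**2 - 5*r) + r = r**2 - 4*r)
(-8*a(4))*c(-3) = (-8*sqrt(5 + 4))*(-3*(-4 - 3)) = (-8*sqrt(9))*(-3*(-7)) = -8*3*21 = -24*21 = -504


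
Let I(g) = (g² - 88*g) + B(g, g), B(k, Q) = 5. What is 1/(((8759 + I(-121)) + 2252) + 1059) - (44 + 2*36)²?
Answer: -502769983/37364 ≈ -13456.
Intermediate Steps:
I(g) = 5 + g² - 88*g (I(g) = (g² - 88*g) + 5 = 5 + g² - 88*g)
1/(((8759 + I(-121)) + 2252) + 1059) - (44 + 2*36)² = 1/(((8759 + (5 + (-121)² - 88*(-121))) + 2252) + 1059) - (44 + 2*36)² = 1/(((8759 + (5 + 14641 + 10648)) + 2252) + 1059) - (44 + 72)² = 1/(((8759 + 25294) + 2252) + 1059) - 1*116² = 1/((34053 + 2252) + 1059) - 1*13456 = 1/(36305 + 1059) - 13456 = 1/37364 - 13456 = -502769983/37364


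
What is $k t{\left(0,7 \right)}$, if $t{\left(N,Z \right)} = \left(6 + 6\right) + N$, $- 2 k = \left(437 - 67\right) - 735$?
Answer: $2190$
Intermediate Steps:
$k = \frac{365}{2}$ ($k = - \frac{\left(437 - 67\right) - 735}{2} = - \frac{370 - 735}{2} = \left(- \frac{1}{2}\right) \left(-365\right) = \frac{365}{2} \approx 182.5$)
$t{\left(N,Z \right)} = 12 + N$
$k t{\left(0,7 \right)} = \frac{365 \left(12 + 0\right)}{2} = \frac{365}{2} \cdot 12 = 2190$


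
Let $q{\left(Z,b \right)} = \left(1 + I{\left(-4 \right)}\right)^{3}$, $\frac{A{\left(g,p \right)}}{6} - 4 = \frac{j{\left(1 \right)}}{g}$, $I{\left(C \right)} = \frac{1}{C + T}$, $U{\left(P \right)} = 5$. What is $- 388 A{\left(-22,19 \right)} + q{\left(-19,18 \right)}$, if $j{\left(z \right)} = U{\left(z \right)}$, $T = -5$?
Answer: $- \frac{70424516}{8019} \approx -8782.2$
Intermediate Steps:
$j{\left(z \right)} = 5$
$I{\left(C \right)} = \frac{1}{-5 + C}$ ($I{\left(C \right)} = \frac{1}{C - 5} = \frac{1}{-5 + C}$)
$A{\left(g,p \right)} = 24 + \frac{30}{g}$ ($A{\left(g,p \right)} = 24 + 6 \frac{5}{g} = 24 + \frac{30}{g}$)
$q{\left(Z,b \right)} = \frac{512}{729}$ ($q{\left(Z,b \right)} = \left(1 + \frac{1}{-5 - 4}\right)^{3} = \left(1 + \frac{1}{-9}\right)^{3} = \left(1 - \frac{1}{9}\right)^{3} = \left(\frac{8}{9}\right)^{3} = \frac{512}{729}$)
$- 388 A{\left(-22,19 \right)} + q{\left(-19,18 \right)} = - 388 \left(24 + \frac{30}{-22}\right) + \frac{512}{729} = - 388 \left(24 + 30 \left(- \frac{1}{22}\right)\right) + \frac{512}{729} = - 388 \left(24 - \frac{15}{11}\right) + \frac{512}{729} = \left(-388\right) \frac{249}{11} + \frac{512}{729} = - \frac{96612}{11} + \frac{512}{729} = - \frac{70424516}{8019}$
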